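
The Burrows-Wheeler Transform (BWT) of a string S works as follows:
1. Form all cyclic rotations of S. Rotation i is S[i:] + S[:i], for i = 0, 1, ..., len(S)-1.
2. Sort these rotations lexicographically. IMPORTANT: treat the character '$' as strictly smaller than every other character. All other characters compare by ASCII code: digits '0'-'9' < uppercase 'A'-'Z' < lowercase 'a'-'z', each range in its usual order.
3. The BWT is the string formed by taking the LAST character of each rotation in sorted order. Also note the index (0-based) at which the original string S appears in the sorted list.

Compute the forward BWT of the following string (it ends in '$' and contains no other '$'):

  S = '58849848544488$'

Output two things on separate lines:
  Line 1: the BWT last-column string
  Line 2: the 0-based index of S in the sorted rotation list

Answer: 8548488$8984454
7

Derivation:
All 15 rotations (rotation i = S[i:]+S[:i]):
  rot[0] = 58849848544488$
  rot[1] = 8849848544488$5
  rot[2] = 849848544488$58
  rot[3] = 49848544488$588
  rot[4] = 9848544488$5884
  rot[5] = 848544488$58849
  rot[6] = 48544488$588498
  rot[7] = 8544488$5884984
  rot[8] = 544488$58849848
  rot[9] = 44488$588498485
  rot[10] = 4488$5884984854
  rot[11] = 488$58849848544
  rot[12] = 88$588498485444
  rot[13] = 8$5884984854448
  rot[14] = $58849848544488
Sorted (with $ < everything):
  sorted[0] = $58849848544488  (last char: '8')
  sorted[1] = 44488$588498485  (last char: '5')
  sorted[2] = 4488$5884984854  (last char: '4')
  sorted[3] = 48544488$588498  (last char: '8')
  sorted[4] = 488$58849848544  (last char: '4')
  sorted[5] = 49848544488$588  (last char: '8')
  sorted[6] = 544488$58849848  (last char: '8')
  sorted[7] = 58849848544488$  (last char: '$')
  sorted[8] = 8$5884984854448  (last char: '8')
  sorted[9] = 848544488$58849  (last char: '9')
  sorted[10] = 849848544488$58  (last char: '8')
  sorted[11] = 8544488$5884984  (last char: '4')
  sorted[12] = 88$588498485444  (last char: '4')
  sorted[13] = 8849848544488$5  (last char: '5')
  sorted[14] = 9848544488$5884  (last char: '4')
Last column: 8548488$8984454
Original string S is at sorted index 7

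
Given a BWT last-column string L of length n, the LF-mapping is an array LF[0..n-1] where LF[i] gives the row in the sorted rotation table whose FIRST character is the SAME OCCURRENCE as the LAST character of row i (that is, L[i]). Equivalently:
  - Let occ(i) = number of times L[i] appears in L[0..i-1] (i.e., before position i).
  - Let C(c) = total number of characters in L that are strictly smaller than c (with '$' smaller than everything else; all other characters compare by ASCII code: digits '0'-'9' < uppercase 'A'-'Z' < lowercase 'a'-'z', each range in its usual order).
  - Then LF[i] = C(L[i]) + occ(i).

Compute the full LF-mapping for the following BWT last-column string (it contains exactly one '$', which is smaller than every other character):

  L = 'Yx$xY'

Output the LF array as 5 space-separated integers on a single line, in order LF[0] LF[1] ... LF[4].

Answer: 1 3 0 4 2

Derivation:
Char counts: '$':1, 'Y':2, 'x':2
C (first-col start): C('$')=0, C('Y')=1, C('x')=3
L[0]='Y': occ=0, LF[0]=C('Y')+0=1+0=1
L[1]='x': occ=0, LF[1]=C('x')+0=3+0=3
L[2]='$': occ=0, LF[2]=C('$')+0=0+0=0
L[3]='x': occ=1, LF[3]=C('x')+1=3+1=4
L[4]='Y': occ=1, LF[4]=C('Y')+1=1+1=2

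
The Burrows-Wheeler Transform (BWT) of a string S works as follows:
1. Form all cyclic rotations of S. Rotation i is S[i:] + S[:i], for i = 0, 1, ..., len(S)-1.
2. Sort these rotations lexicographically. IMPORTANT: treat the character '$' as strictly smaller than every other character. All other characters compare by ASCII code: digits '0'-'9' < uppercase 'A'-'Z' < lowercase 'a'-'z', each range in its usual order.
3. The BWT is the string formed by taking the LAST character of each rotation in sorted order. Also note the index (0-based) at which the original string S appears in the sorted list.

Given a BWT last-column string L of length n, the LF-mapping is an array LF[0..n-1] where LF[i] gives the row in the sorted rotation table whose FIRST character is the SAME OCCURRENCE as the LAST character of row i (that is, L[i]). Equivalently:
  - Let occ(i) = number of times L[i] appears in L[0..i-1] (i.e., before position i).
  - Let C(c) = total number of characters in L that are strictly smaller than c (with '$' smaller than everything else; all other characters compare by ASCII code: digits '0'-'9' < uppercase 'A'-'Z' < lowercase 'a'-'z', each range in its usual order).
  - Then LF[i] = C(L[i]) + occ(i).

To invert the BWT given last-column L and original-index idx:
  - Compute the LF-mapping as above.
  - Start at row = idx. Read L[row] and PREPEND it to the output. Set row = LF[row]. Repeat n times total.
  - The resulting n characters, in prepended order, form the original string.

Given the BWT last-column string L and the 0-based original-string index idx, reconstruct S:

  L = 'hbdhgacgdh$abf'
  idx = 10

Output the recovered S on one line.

LF mapping: 11 3 6 12 9 1 5 10 7 13 0 2 4 8
Walk LF starting at row 10, prepending L[row]:
  step 1: row=10, L[10]='$', prepend. Next row=LF[10]=0
  step 2: row=0, L[0]='h', prepend. Next row=LF[0]=11
  step 3: row=11, L[11]='a', prepend. Next row=LF[11]=2
  step 4: row=2, L[2]='d', prepend. Next row=LF[2]=6
  step 5: row=6, L[6]='c', prepend. Next row=LF[6]=5
  step 6: row=5, L[5]='a', prepend. Next row=LF[5]=1
  step 7: row=1, L[1]='b', prepend. Next row=LF[1]=3
  step 8: row=3, L[3]='h', prepend. Next row=LF[3]=12
  step 9: row=12, L[12]='b', prepend. Next row=LF[12]=4
  step 10: row=4, L[4]='g', prepend. Next row=LF[4]=9
  step 11: row=9, L[9]='h', prepend. Next row=LF[9]=13
  step 12: row=13, L[13]='f', prepend. Next row=LF[13]=8
  step 13: row=8, L[8]='d', prepend. Next row=LF[8]=7
  step 14: row=7, L[7]='g', prepend. Next row=LF[7]=10
Reversed output: gdfhgbhbacdah$

Answer: gdfhgbhbacdah$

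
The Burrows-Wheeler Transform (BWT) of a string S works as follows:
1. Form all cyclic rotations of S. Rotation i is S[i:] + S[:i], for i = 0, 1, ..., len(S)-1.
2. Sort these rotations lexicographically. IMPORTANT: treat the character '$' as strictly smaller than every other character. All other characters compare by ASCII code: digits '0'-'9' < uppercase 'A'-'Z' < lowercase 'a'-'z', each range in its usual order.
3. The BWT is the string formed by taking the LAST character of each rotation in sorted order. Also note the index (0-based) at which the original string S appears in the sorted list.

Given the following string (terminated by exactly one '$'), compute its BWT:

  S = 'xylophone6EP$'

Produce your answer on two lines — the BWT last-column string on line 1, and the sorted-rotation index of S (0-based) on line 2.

All 13 rotations (rotation i = S[i:]+S[:i]):
  rot[0] = xylophone6EP$
  rot[1] = ylophone6EP$x
  rot[2] = lophone6EP$xy
  rot[3] = ophone6EP$xyl
  rot[4] = phone6EP$xylo
  rot[5] = hone6EP$xylop
  rot[6] = one6EP$xyloph
  rot[7] = ne6EP$xylopho
  rot[8] = e6EP$xylophon
  rot[9] = 6EP$xylophone
  rot[10] = EP$xylophone6
  rot[11] = P$xylophone6E
  rot[12] = $xylophone6EP
Sorted (with $ < everything):
  sorted[0] = $xylophone6EP  (last char: 'P')
  sorted[1] = 6EP$xylophone  (last char: 'e')
  sorted[2] = EP$xylophone6  (last char: '6')
  sorted[3] = P$xylophone6E  (last char: 'E')
  sorted[4] = e6EP$xylophon  (last char: 'n')
  sorted[5] = hone6EP$xylop  (last char: 'p')
  sorted[6] = lophone6EP$xy  (last char: 'y')
  sorted[7] = ne6EP$xylopho  (last char: 'o')
  sorted[8] = one6EP$xyloph  (last char: 'h')
  sorted[9] = ophone6EP$xyl  (last char: 'l')
  sorted[10] = phone6EP$xylo  (last char: 'o')
  sorted[11] = xylophone6EP$  (last char: '$')
  sorted[12] = ylophone6EP$x  (last char: 'x')
Last column: Pe6Enpyohlo$x
Original string S is at sorted index 11

Answer: Pe6Enpyohlo$x
11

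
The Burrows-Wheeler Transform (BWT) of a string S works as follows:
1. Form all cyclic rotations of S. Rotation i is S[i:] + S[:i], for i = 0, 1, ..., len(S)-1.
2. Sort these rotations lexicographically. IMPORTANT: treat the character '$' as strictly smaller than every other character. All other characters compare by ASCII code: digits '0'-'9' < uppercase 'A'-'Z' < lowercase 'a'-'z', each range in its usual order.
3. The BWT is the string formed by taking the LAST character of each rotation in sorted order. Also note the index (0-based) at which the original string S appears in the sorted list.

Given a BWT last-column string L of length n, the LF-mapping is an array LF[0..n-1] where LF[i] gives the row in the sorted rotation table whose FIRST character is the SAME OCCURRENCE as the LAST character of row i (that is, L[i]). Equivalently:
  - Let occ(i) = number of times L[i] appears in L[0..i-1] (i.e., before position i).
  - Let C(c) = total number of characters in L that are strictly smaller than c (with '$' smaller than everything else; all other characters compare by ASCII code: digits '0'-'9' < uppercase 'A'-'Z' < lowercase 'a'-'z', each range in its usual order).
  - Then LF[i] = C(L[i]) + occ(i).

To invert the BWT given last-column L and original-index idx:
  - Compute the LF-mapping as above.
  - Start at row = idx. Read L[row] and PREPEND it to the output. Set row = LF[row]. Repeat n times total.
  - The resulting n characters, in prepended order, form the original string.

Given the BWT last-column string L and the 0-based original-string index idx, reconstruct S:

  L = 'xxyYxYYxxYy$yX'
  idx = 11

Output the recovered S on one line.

Answer: yYYYxxXyyxxYx$

Derivation:
LF mapping: 6 7 11 2 8 3 4 9 10 5 12 0 13 1
Walk LF starting at row 11, prepending L[row]:
  step 1: row=11, L[11]='$', prepend. Next row=LF[11]=0
  step 2: row=0, L[0]='x', prepend. Next row=LF[0]=6
  step 3: row=6, L[6]='Y', prepend. Next row=LF[6]=4
  step 4: row=4, L[4]='x', prepend. Next row=LF[4]=8
  step 5: row=8, L[8]='x', prepend. Next row=LF[8]=10
  step 6: row=10, L[10]='y', prepend. Next row=LF[10]=12
  step 7: row=12, L[12]='y', prepend. Next row=LF[12]=13
  step 8: row=13, L[13]='X', prepend. Next row=LF[13]=1
  step 9: row=1, L[1]='x', prepend. Next row=LF[1]=7
  step 10: row=7, L[7]='x', prepend. Next row=LF[7]=9
  step 11: row=9, L[9]='Y', prepend. Next row=LF[9]=5
  step 12: row=5, L[5]='Y', prepend. Next row=LF[5]=3
  step 13: row=3, L[3]='Y', prepend. Next row=LF[3]=2
  step 14: row=2, L[2]='y', prepend. Next row=LF[2]=11
Reversed output: yYYYxxXyyxxYx$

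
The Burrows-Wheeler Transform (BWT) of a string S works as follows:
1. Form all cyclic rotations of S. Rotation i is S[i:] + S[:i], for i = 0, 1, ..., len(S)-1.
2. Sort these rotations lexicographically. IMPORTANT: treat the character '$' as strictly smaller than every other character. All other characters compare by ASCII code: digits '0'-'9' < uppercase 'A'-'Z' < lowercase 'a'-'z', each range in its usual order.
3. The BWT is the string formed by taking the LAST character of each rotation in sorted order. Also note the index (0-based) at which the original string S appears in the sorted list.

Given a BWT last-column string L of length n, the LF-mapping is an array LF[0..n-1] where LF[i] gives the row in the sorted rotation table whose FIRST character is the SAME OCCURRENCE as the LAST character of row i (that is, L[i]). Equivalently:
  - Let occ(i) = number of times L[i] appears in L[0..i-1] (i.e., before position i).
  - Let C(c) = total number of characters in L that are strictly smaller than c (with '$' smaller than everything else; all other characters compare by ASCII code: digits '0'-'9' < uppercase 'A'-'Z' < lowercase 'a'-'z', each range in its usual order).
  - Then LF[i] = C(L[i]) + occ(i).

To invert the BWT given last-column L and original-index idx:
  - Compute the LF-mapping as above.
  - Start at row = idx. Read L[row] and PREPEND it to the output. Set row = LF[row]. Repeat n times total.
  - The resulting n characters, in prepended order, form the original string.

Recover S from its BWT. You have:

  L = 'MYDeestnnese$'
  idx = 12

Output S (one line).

LF mapping: 2 3 1 4 5 10 12 8 9 6 11 7 0
Walk LF starting at row 12, prepending L[row]:
  step 1: row=12, L[12]='$', prepend. Next row=LF[12]=0
  step 2: row=0, L[0]='M', prepend. Next row=LF[0]=2
  step 3: row=2, L[2]='D', prepend. Next row=LF[2]=1
  step 4: row=1, L[1]='Y', prepend. Next row=LF[1]=3
  step 5: row=3, L[3]='e', prepend. Next row=LF[3]=4
  step 6: row=4, L[4]='e', prepend. Next row=LF[4]=5
  step 7: row=5, L[5]='s', prepend. Next row=LF[5]=10
  step 8: row=10, L[10]='s', prepend. Next row=LF[10]=11
  step 9: row=11, L[11]='e', prepend. Next row=LF[11]=7
  step 10: row=7, L[7]='n', prepend. Next row=LF[7]=8
  step 11: row=8, L[8]='n', prepend. Next row=LF[8]=9
  step 12: row=9, L[9]='e', prepend. Next row=LF[9]=6
  step 13: row=6, L[6]='t', prepend. Next row=LF[6]=12
Reversed output: tennesseeYDM$

Answer: tennesseeYDM$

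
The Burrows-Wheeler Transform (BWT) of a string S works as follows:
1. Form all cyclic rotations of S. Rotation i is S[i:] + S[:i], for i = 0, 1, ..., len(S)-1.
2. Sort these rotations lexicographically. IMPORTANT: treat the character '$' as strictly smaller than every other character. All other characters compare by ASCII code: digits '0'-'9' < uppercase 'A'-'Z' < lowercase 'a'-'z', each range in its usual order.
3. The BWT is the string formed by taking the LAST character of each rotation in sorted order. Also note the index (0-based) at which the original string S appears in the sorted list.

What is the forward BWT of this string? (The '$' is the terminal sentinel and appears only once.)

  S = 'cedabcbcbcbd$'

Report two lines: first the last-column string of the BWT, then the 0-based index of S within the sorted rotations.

Answer: ddacccbbb$bec
9

Derivation:
All 13 rotations (rotation i = S[i:]+S[:i]):
  rot[0] = cedabcbcbcbd$
  rot[1] = edabcbcbcbd$c
  rot[2] = dabcbcbcbd$ce
  rot[3] = abcbcbcbd$ced
  rot[4] = bcbcbcbd$ceda
  rot[5] = cbcbcbd$cedab
  rot[6] = bcbcbd$cedabc
  rot[7] = cbcbd$cedabcb
  rot[8] = bcbd$cedabcbc
  rot[9] = cbd$cedabcbcb
  rot[10] = bd$cedabcbcbc
  rot[11] = d$cedabcbcbcb
  rot[12] = $cedabcbcbcbd
Sorted (with $ < everything):
  sorted[0] = $cedabcbcbcbd  (last char: 'd')
  sorted[1] = abcbcbcbd$ced  (last char: 'd')
  sorted[2] = bcbcbcbd$ceda  (last char: 'a')
  sorted[3] = bcbcbd$cedabc  (last char: 'c')
  sorted[4] = bcbd$cedabcbc  (last char: 'c')
  sorted[5] = bd$cedabcbcbc  (last char: 'c')
  sorted[6] = cbcbcbd$cedab  (last char: 'b')
  sorted[7] = cbcbd$cedabcb  (last char: 'b')
  sorted[8] = cbd$cedabcbcb  (last char: 'b')
  sorted[9] = cedabcbcbcbd$  (last char: '$')
  sorted[10] = d$cedabcbcbcb  (last char: 'b')
  sorted[11] = dabcbcbcbd$ce  (last char: 'e')
  sorted[12] = edabcbcbcbd$c  (last char: 'c')
Last column: ddacccbbb$bec
Original string S is at sorted index 9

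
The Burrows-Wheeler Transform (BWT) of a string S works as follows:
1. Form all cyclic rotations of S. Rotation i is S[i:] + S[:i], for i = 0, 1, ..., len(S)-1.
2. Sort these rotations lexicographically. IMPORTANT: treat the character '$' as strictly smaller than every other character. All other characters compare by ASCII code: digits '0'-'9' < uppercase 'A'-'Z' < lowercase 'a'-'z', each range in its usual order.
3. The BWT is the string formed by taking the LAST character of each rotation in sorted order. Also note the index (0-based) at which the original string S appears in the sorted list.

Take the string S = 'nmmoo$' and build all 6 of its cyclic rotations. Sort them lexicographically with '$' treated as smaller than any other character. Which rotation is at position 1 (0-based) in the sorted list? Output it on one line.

Answer: mmoo$n

Derivation:
All 6 rotations (rotation i = S[i:]+S[:i]):
  rot[0] = nmmoo$
  rot[1] = mmoo$n
  rot[2] = moo$nm
  rot[3] = oo$nmm
  rot[4] = o$nmmo
  rot[5] = $nmmoo
Sorted (with $ < everything):
  sorted[0] = $nmmoo
  sorted[1] = mmoo$n
  sorted[2] = moo$nm
  sorted[3] = nmmoo$
  sorted[4] = o$nmmo
  sorted[5] = oo$nmm
sorted[1] = mmoo$n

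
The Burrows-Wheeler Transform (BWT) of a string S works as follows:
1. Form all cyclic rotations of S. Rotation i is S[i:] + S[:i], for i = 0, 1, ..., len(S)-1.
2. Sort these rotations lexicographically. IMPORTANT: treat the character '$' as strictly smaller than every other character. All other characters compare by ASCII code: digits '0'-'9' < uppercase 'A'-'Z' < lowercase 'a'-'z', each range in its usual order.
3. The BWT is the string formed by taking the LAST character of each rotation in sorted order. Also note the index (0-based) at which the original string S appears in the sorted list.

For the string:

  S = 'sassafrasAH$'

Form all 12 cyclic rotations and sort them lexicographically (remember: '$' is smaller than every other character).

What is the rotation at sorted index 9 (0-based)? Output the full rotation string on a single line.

All 12 rotations (rotation i = S[i:]+S[:i]):
  rot[0] = sassafrasAH$
  rot[1] = assafrasAH$s
  rot[2] = ssafrasAH$sa
  rot[3] = safrasAH$sas
  rot[4] = afrasAH$sass
  rot[5] = frasAH$sassa
  rot[6] = rasAH$sassaf
  rot[7] = asAH$sassafr
  rot[8] = sAH$sassafra
  rot[9] = AH$sassafras
  rot[10] = H$sassafrasA
  rot[11] = $sassafrasAH
Sorted (with $ < everything):
  sorted[0] = $sassafrasAH
  sorted[1] = AH$sassafras
  sorted[2] = H$sassafrasA
  sorted[3] = afrasAH$sass
  sorted[4] = asAH$sassafr
  sorted[5] = assafrasAH$s
  sorted[6] = frasAH$sassa
  sorted[7] = rasAH$sassaf
  sorted[8] = sAH$sassafra
  sorted[9] = safrasAH$sas
  sorted[10] = sassafrasAH$
  sorted[11] = ssafrasAH$sa
sorted[9] = safrasAH$sas

Answer: safrasAH$sas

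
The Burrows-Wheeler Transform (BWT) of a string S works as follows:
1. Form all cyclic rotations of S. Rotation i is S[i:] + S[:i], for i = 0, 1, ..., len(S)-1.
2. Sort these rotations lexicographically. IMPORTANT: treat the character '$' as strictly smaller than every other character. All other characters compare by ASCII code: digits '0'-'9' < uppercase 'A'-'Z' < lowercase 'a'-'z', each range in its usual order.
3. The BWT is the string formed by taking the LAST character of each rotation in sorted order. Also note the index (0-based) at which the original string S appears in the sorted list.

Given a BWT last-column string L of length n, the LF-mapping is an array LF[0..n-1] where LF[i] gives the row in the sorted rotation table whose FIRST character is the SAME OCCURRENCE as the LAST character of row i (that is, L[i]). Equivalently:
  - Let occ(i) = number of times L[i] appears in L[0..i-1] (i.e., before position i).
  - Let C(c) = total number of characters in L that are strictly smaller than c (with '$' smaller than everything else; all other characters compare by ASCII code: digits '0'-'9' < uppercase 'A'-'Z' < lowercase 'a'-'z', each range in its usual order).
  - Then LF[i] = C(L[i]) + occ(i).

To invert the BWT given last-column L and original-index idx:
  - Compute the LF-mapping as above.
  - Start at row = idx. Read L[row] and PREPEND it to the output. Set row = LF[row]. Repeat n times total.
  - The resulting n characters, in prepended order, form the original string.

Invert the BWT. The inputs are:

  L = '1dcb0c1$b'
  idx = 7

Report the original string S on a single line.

Answer: cbd0b1c1$

Derivation:
LF mapping: 2 8 6 4 1 7 3 0 5
Walk LF starting at row 7, prepending L[row]:
  step 1: row=7, L[7]='$', prepend. Next row=LF[7]=0
  step 2: row=0, L[0]='1', prepend. Next row=LF[0]=2
  step 3: row=2, L[2]='c', prepend. Next row=LF[2]=6
  step 4: row=6, L[6]='1', prepend. Next row=LF[6]=3
  step 5: row=3, L[3]='b', prepend. Next row=LF[3]=4
  step 6: row=4, L[4]='0', prepend. Next row=LF[4]=1
  step 7: row=1, L[1]='d', prepend. Next row=LF[1]=8
  step 8: row=8, L[8]='b', prepend. Next row=LF[8]=5
  step 9: row=5, L[5]='c', prepend. Next row=LF[5]=7
Reversed output: cbd0b1c1$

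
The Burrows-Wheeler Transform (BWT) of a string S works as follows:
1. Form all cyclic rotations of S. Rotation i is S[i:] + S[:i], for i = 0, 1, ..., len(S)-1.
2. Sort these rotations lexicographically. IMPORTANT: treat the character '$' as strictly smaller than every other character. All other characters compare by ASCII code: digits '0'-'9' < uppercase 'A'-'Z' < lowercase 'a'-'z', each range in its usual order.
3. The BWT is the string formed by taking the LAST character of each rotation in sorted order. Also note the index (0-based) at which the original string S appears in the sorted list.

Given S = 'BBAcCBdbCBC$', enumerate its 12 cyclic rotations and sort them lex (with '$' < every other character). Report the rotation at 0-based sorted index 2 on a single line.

Answer: BAcCBdbCBC$B

Derivation:
All 12 rotations (rotation i = S[i:]+S[:i]):
  rot[0] = BBAcCBdbCBC$
  rot[1] = BAcCBdbCBC$B
  rot[2] = AcCBdbCBC$BB
  rot[3] = cCBdbCBC$BBA
  rot[4] = CBdbCBC$BBAc
  rot[5] = BdbCBC$BBAcC
  rot[6] = dbCBC$BBAcCB
  rot[7] = bCBC$BBAcCBd
  rot[8] = CBC$BBAcCBdb
  rot[9] = BC$BBAcCBdbC
  rot[10] = C$BBAcCBdbCB
  rot[11] = $BBAcCBdbCBC
Sorted (with $ < everything):
  sorted[0] = $BBAcCBdbCBC
  sorted[1] = AcCBdbCBC$BB
  sorted[2] = BAcCBdbCBC$B
  sorted[3] = BBAcCBdbCBC$
  sorted[4] = BC$BBAcCBdbC
  sorted[5] = BdbCBC$BBAcC
  sorted[6] = C$BBAcCBdbCB
  sorted[7] = CBC$BBAcCBdb
  sorted[8] = CBdbCBC$BBAc
  sorted[9] = bCBC$BBAcCBd
  sorted[10] = cCBdbCBC$BBA
  sorted[11] = dbCBC$BBAcCB
sorted[2] = BAcCBdbCBC$B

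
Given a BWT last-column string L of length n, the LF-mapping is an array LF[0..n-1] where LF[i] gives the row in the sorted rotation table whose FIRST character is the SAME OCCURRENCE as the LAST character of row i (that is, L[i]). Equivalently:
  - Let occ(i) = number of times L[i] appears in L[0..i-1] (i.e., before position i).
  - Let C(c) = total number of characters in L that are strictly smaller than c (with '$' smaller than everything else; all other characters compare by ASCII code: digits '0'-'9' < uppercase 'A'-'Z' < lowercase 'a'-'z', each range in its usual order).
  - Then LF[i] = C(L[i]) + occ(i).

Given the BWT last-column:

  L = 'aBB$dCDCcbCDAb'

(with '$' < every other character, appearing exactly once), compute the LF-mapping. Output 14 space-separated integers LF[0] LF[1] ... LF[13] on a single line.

Answer: 9 2 3 0 13 4 7 5 12 10 6 8 1 11

Derivation:
Char counts: '$':1, 'A':1, 'B':2, 'C':3, 'D':2, 'a':1, 'b':2, 'c':1, 'd':1
C (first-col start): C('$')=0, C('A')=1, C('B')=2, C('C')=4, C('D')=7, C('a')=9, C('b')=10, C('c')=12, C('d')=13
L[0]='a': occ=0, LF[0]=C('a')+0=9+0=9
L[1]='B': occ=0, LF[1]=C('B')+0=2+0=2
L[2]='B': occ=1, LF[2]=C('B')+1=2+1=3
L[3]='$': occ=0, LF[3]=C('$')+0=0+0=0
L[4]='d': occ=0, LF[4]=C('d')+0=13+0=13
L[5]='C': occ=0, LF[5]=C('C')+0=4+0=4
L[6]='D': occ=0, LF[6]=C('D')+0=7+0=7
L[7]='C': occ=1, LF[7]=C('C')+1=4+1=5
L[8]='c': occ=0, LF[8]=C('c')+0=12+0=12
L[9]='b': occ=0, LF[9]=C('b')+0=10+0=10
L[10]='C': occ=2, LF[10]=C('C')+2=4+2=6
L[11]='D': occ=1, LF[11]=C('D')+1=7+1=8
L[12]='A': occ=0, LF[12]=C('A')+0=1+0=1
L[13]='b': occ=1, LF[13]=C('b')+1=10+1=11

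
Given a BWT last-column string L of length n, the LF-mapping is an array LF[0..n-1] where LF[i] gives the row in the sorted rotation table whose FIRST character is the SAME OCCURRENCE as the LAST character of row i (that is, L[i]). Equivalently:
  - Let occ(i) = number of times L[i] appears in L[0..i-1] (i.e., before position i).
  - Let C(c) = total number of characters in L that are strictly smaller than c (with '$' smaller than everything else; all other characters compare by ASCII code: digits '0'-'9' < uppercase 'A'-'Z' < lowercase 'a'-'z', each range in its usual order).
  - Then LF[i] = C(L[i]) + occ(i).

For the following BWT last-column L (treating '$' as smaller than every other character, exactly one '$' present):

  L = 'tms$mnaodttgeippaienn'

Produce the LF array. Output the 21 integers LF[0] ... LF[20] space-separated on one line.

Char counts: '$':1, 'a':2, 'd':1, 'e':2, 'g':1, 'i':2, 'm':2, 'n':3, 'o':1, 'p':2, 's':1, 't':3
C (first-col start): C('$')=0, C('a')=1, C('d')=3, C('e')=4, C('g')=6, C('i')=7, C('m')=9, C('n')=11, C('o')=14, C('p')=15, C('s')=17, C('t')=18
L[0]='t': occ=0, LF[0]=C('t')+0=18+0=18
L[1]='m': occ=0, LF[1]=C('m')+0=9+0=9
L[2]='s': occ=0, LF[2]=C('s')+0=17+0=17
L[3]='$': occ=0, LF[3]=C('$')+0=0+0=0
L[4]='m': occ=1, LF[4]=C('m')+1=9+1=10
L[5]='n': occ=0, LF[5]=C('n')+0=11+0=11
L[6]='a': occ=0, LF[6]=C('a')+0=1+0=1
L[7]='o': occ=0, LF[7]=C('o')+0=14+0=14
L[8]='d': occ=0, LF[8]=C('d')+0=3+0=3
L[9]='t': occ=1, LF[9]=C('t')+1=18+1=19
L[10]='t': occ=2, LF[10]=C('t')+2=18+2=20
L[11]='g': occ=0, LF[11]=C('g')+0=6+0=6
L[12]='e': occ=0, LF[12]=C('e')+0=4+0=4
L[13]='i': occ=0, LF[13]=C('i')+0=7+0=7
L[14]='p': occ=0, LF[14]=C('p')+0=15+0=15
L[15]='p': occ=1, LF[15]=C('p')+1=15+1=16
L[16]='a': occ=1, LF[16]=C('a')+1=1+1=2
L[17]='i': occ=1, LF[17]=C('i')+1=7+1=8
L[18]='e': occ=1, LF[18]=C('e')+1=4+1=5
L[19]='n': occ=1, LF[19]=C('n')+1=11+1=12
L[20]='n': occ=2, LF[20]=C('n')+2=11+2=13

Answer: 18 9 17 0 10 11 1 14 3 19 20 6 4 7 15 16 2 8 5 12 13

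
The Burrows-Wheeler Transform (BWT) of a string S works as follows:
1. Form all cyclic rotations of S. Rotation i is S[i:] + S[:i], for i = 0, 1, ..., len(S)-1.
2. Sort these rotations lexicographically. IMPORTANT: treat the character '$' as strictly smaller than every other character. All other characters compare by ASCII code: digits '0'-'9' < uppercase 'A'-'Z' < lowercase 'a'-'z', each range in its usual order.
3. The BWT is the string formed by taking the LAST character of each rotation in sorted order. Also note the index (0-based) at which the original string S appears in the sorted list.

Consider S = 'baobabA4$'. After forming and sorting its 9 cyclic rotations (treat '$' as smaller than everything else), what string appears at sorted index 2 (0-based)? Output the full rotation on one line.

All 9 rotations (rotation i = S[i:]+S[:i]):
  rot[0] = baobabA4$
  rot[1] = aobabA4$b
  rot[2] = obabA4$ba
  rot[3] = babA4$bao
  rot[4] = abA4$baob
  rot[5] = bA4$baoba
  rot[6] = A4$baobab
  rot[7] = 4$baobabA
  rot[8] = $baobabA4
Sorted (with $ < everything):
  sorted[0] = $baobabA4
  sorted[1] = 4$baobabA
  sorted[2] = A4$baobab
  sorted[3] = abA4$baob
  sorted[4] = aobabA4$b
  sorted[5] = bA4$baoba
  sorted[6] = babA4$bao
  sorted[7] = baobabA4$
  sorted[8] = obabA4$ba
sorted[2] = A4$baobab

Answer: A4$baobab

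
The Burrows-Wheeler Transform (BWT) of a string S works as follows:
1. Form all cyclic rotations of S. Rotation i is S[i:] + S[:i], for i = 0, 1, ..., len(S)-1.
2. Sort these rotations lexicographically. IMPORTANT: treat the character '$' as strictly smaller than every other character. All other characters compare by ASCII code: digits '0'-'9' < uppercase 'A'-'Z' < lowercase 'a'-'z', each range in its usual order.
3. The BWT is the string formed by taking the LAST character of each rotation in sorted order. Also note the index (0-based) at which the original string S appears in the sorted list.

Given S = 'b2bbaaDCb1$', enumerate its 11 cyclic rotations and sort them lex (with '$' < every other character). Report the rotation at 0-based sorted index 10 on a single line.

Answer: bbaaDCb1$b2

Derivation:
All 11 rotations (rotation i = S[i:]+S[:i]):
  rot[0] = b2bbaaDCb1$
  rot[1] = 2bbaaDCb1$b
  rot[2] = bbaaDCb1$b2
  rot[3] = baaDCb1$b2b
  rot[4] = aaDCb1$b2bb
  rot[5] = aDCb1$b2bba
  rot[6] = DCb1$b2bbaa
  rot[7] = Cb1$b2bbaaD
  rot[8] = b1$b2bbaaDC
  rot[9] = 1$b2bbaaDCb
  rot[10] = $b2bbaaDCb1
Sorted (with $ < everything):
  sorted[0] = $b2bbaaDCb1
  sorted[1] = 1$b2bbaaDCb
  sorted[2] = 2bbaaDCb1$b
  sorted[3] = Cb1$b2bbaaD
  sorted[4] = DCb1$b2bbaa
  sorted[5] = aDCb1$b2bba
  sorted[6] = aaDCb1$b2bb
  sorted[7] = b1$b2bbaaDC
  sorted[8] = b2bbaaDCb1$
  sorted[9] = baaDCb1$b2b
  sorted[10] = bbaaDCb1$b2
sorted[10] = bbaaDCb1$b2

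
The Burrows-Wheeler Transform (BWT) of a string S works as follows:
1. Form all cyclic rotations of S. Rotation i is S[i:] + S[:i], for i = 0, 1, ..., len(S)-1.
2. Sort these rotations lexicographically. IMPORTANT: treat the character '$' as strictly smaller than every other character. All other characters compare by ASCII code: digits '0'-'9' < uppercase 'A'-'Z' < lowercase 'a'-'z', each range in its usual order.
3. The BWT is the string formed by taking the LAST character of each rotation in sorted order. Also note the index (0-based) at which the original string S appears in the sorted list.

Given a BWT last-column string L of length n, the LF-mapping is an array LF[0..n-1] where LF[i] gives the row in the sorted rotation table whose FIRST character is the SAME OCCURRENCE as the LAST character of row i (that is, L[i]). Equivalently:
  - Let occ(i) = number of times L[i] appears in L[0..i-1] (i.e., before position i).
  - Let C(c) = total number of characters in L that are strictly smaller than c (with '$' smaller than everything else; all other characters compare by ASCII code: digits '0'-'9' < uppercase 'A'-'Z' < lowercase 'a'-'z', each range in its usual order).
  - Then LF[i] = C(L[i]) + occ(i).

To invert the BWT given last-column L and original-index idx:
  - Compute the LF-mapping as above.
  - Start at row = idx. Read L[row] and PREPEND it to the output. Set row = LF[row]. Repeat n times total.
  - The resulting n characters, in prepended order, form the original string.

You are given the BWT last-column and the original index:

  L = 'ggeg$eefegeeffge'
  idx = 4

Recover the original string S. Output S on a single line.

LF mapping: 11 12 1 13 0 2 3 8 4 14 5 6 9 10 15 7
Walk LF starting at row 4, prepending L[row]:
  step 1: row=4, L[4]='$', prepend. Next row=LF[4]=0
  step 2: row=0, L[0]='g', prepend. Next row=LF[0]=11
  step 3: row=11, L[11]='e', prepend. Next row=LF[11]=6
  step 4: row=6, L[6]='e', prepend. Next row=LF[6]=3
  step 5: row=3, L[3]='g', prepend. Next row=LF[3]=13
  step 6: row=13, L[13]='f', prepend. Next row=LF[13]=10
  step 7: row=10, L[10]='e', prepend. Next row=LF[10]=5
  step 8: row=5, L[5]='e', prepend. Next row=LF[5]=2
  step 9: row=2, L[2]='e', prepend. Next row=LF[2]=1
  step 10: row=1, L[1]='g', prepend. Next row=LF[1]=12
  step 11: row=12, L[12]='f', prepend. Next row=LF[12]=9
  step 12: row=9, L[9]='g', prepend. Next row=LF[9]=14
  step 13: row=14, L[14]='g', prepend. Next row=LF[14]=15
  step 14: row=15, L[15]='e', prepend. Next row=LF[15]=7
  step 15: row=7, L[7]='f', prepend. Next row=LF[7]=8
  step 16: row=8, L[8]='e', prepend. Next row=LF[8]=4
Reversed output: efeggfgeeefgeeg$

Answer: efeggfgeeefgeeg$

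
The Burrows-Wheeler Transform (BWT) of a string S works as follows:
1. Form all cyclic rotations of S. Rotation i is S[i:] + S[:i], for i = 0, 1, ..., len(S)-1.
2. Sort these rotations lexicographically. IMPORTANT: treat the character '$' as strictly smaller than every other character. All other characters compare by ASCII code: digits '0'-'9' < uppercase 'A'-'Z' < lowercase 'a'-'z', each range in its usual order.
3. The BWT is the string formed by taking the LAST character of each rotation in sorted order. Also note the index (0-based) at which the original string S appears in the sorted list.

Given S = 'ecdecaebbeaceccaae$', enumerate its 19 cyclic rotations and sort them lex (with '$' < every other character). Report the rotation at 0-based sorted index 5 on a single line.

All 19 rotations (rotation i = S[i:]+S[:i]):
  rot[0] = ecdecaebbeaceccaae$
  rot[1] = cdecaebbeaceccaae$e
  rot[2] = decaebbeaceccaae$ec
  rot[3] = ecaebbeaceccaae$ecd
  rot[4] = caebbeaceccaae$ecde
  rot[5] = aebbeaceccaae$ecdec
  rot[6] = ebbeaceccaae$ecdeca
  rot[7] = bbeaceccaae$ecdecae
  rot[8] = beaceccaae$ecdecaeb
  rot[9] = eaceccaae$ecdecaebb
  rot[10] = aceccaae$ecdecaebbe
  rot[11] = ceccaae$ecdecaebbea
  rot[12] = eccaae$ecdecaebbeac
  rot[13] = ccaae$ecdecaebbeace
  rot[14] = caae$ecdecaebbeacec
  rot[15] = aae$ecdecaebbeacecc
  rot[16] = ae$ecdecaebbeacecca
  rot[17] = e$ecdecaebbeaceccaa
  rot[18] = $ecdecaebbeaceccaae
Sorted (with $ < everything):
  sorted[0] = $ecdecaebbeaceccaae
  sorted[1] = aae$ecdecaebbeacecc
  sorted[2] = aceccaae$ecdecaebbe
  sorted[3] = ae$ecdecaebbeacecca
  sorted[4] = aebbeaceccaae$ecdec
  sorted[5] = bbeaceccaae$ecdecae
  sorted[6] = beaceccaae$ecdecaeb
  sorted[7] = caae$ecdecaebbeacec
  sorted[8] = caebbeaceccaae$ecde
  sorted[9] = ccaae$ecdecaebbeace
  sorted[10] = cdecaebbeaceccaae$e
  sorted[11] = ceccaae$ecdecaebbea
  sorted[12] = decaebbeaceccaae$ec
  sorted[13] = e$ecdecaebbeaceccaa
  sorted[14] = eaceccaae$ecdecaebb
  sorted[15] = ebbeaceccaae$ecdeca
  sorted[16] = ecaebbeaceccaae$ecd
  sorted[17] = eccaae$ecdecaebbeac
  sorted[18] = ecdecaebbeaceccaae$
sorted[5] = bbeaceccaae$ecdecae

Answer: bbeaceccaae$ecdecae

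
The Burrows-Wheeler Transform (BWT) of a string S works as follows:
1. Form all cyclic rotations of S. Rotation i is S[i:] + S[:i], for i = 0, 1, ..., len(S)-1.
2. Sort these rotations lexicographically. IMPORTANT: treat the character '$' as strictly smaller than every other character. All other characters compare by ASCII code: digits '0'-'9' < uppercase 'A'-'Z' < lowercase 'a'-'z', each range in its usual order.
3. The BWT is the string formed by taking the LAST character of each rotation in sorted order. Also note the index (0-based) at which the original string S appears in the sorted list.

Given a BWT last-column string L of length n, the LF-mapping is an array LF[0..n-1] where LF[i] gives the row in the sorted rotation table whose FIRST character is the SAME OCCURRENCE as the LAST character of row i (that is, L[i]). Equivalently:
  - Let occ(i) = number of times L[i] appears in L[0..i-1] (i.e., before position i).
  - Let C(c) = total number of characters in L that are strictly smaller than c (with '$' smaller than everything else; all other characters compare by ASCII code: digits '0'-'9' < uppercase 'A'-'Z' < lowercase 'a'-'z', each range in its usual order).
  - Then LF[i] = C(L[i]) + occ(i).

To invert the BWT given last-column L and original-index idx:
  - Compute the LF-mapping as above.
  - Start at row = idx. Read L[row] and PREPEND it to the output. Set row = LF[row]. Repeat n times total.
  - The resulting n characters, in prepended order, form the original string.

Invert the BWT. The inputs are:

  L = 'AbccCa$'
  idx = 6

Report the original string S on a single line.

LF mapping: 1 4 5 6 2 3 0
Walk LF starting at row 6, prepending L[row]:
  step 1: row=6, L[6]='$', prepend. Next row=LF[6]=0
  step 2: row=0, L[0]='A', prepend. Next row=LF[0]=1
  step 3: row=1, L[1]='b', prepend. Next row=LF[1]=4
  step 4: row=4, L[4]='C', prepend. Next row=LF[4]=2
  step 5: row=2, L[2]='c', prepend. Next row=LF[2]=5
  step 6: row=5, L[5]='a', prepend. Next row=LF[5]=3
  step 7: row=3, L[3]='c', prepend. Next row=LF[3]=6
Reversed output: cacCbA$

Answer: cacCbA$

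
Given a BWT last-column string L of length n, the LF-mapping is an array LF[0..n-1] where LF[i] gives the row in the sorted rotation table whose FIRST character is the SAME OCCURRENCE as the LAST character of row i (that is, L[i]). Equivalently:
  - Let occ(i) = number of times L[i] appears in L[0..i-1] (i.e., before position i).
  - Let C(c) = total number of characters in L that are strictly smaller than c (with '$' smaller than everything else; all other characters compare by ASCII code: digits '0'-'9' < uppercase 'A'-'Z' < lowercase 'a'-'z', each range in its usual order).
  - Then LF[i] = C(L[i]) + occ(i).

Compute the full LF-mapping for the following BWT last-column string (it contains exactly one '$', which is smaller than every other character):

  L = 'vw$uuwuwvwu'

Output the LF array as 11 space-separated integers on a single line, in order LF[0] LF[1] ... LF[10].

Answer: 5 7 0 1 2 8 3 9 6 10 4

Derivation:
Char counts: '$':1, 'u':4, 'v':2, 'w':4
C (first-col start): C('$')=0, C('u')=1, C('v')=5, C('w')=7
L[0]='v': occ=0, LF[0]=C('v')+0=5+0=5
L[1]='w': occ=0, LF[1]=C('w')+0=7+0=7
L[2]='$': occ=0, LF[2]=C('$')+0=0+0=0
L[3]='u': occ=0, LF[3]=C('u')+0=1+0=1
L[4]='u': occ=1, LF[4]=C('u')+1=1+1=2
L[5]='w': occ=1, LF[5]=C('w')+1=7+1=8
L[6]='u': occ=2, LF[6]=C('u')+2=1+2=3
L[7]='w': occ=2, LF[7]=C('w')+2=7+2=9
L[8]='v': occ=1, LF[8]=C('v')+1=5+1=6
L[9]='w': occ=3, LF[9]=C('w')+3=7+3=10
L[10]='u': occ=3, LF[10]=C('u')+3=1+3=4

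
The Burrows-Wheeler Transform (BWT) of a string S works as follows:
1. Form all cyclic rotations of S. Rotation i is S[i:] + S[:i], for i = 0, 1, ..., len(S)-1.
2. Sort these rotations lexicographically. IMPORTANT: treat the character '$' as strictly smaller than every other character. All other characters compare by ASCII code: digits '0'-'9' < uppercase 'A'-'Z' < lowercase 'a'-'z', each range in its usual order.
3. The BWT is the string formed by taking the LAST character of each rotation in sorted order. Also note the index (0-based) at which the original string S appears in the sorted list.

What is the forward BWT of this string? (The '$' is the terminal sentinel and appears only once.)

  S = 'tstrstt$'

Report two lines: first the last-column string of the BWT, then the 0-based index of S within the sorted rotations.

Answer: tttrts$s
6

Derivation:
All 8 rotations (rotation i = S[i:]+S[:i]):
  rot[0] = tstrstt$
  rot[1] = strstt$t
  rot[2] = trstt$ts
  rot[3] = rstt$tst
  rot[4] = stt$tstr
  rot[5] = tt$tstrs
  rot[6] = t$tstrst
  rot[7] = $tstrstt
Sorted (with $ < everything):
  sorted[0] = $tstrstt  (last char: 't')
  sorted[1] = rstt$tst  (last char: 't')
  sorted[2] = strstt$t  (last char: 't')
  sorted[3] = stt$tstr  (last char: 'r')
  sorted[4] = t$tstrst  (last char: 't')
  sorted[5] = trstt$ts  (last char: 's')
  sorted[6] = tstrstt$  (last char: '$')
  sorted[7] = tt$tstrs  (last char: 's')
Last column: tttrts$s
Original string S is at sorted index 6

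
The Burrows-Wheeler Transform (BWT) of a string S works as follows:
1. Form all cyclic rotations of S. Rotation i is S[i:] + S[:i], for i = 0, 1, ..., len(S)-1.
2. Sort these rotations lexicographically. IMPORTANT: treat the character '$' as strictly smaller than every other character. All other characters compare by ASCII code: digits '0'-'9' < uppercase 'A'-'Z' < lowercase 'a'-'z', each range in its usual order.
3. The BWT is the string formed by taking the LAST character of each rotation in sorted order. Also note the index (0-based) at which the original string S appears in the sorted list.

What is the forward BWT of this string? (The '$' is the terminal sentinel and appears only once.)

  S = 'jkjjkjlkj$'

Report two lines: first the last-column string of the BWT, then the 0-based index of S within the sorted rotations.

Answer: jkk$jkljjj
3

Derivation:
All 10 rotations (rotation i = S[i:]+S[:i]):
  rot[0] = jkjjkjlkj$
  rot[1] = kjjkjlkj$j
  rot[2] = jjkjlkj$jk
  rot[3] = jkjlkj$jkj
  rot[4] = kjlkj$jkjj
  rot[5] = jlkj$jkjjk
  rot[6] = lkj$jkjjkj
  rot[7] = kj$jkjjkjl
  rot[8] = j$jkjjkjlk
  rot[9] = $jkjjkjlkj
Sorted (with $ < everything):
  sorted[0] = $jkjjkjlkj  (last char: 'j')
  sorted[1] = j$jkjjkjlk  (last char: 'k')
  sorted[2] = jjkjlkj$jk  (last char: 'k')
  sorted[3] = jkjjkjlkj$  (last char: '$')
  sorted[4] = jkjlkj$jkj  (last char: 'j')
  sorted[5] = jlkj$jkjjk  (last char: 'k')
  sorted[6] = kj$jkjjkjl  (last char: 'l')
  sorted[7] = kjjkjlkj$j  (last char: 'j')
  sorted[8] = kjlkj$jkjj  (last char: 'j')
  sorted[9] = lkj$jkjjkj  (last char: 'j')
Last column: jkk$jkljjj
Original string S is at sorted index 3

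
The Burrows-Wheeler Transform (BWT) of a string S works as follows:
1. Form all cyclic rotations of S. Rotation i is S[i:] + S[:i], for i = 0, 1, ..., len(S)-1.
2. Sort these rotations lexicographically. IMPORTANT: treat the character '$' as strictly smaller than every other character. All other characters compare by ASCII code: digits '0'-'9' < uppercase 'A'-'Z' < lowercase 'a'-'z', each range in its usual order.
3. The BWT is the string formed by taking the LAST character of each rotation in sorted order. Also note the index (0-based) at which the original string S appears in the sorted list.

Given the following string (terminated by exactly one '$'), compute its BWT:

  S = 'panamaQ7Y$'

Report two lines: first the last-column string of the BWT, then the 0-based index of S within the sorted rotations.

Answer: YQa7mnpaa$
9

Derivation:
All 10 rotations (rotation i = S[i:]+S[:i]):
  rot[0] = panamaQ7Y$
  rot[1] = anamaQ7Y$p
  rot[2] = namaQ7Y$pa
  rot[3] = amaQ7Y$pan
  rot[4] = maQ7Y$pana
  rot[5] = aQ7Y$panam
  rot[6] = Q7Y$panama
  rot[7] = 7Y$panamaQ
  rot[8] = Y$panamaQ7
  rot[9] = $panamaQ7Y
Sorted (with $ < everything):
  sorted[0] = $panamaQ7Y  (last char: 'Y')
  sorted[1] = 7Y$panamaQ  (last char: 'Q')
  sorted[2] = Q7Y$panama  (last char: 'a')
  sorted[3] = Y$panamaQ7  (last char: '7')
  sorted[4] = aQ7Y$panam  (last char: 'm')
  sorted[5] = amaQ7Y$pan  (last char: 'n')
  sorted[6] = anamaQ7Y$p  (last char: 'p')
  sorted[7] = maQ7Y$pana  (last char: 'a')
  sorted[8] = namaQ7Y$pa  (last char: 'a')
  sorted[9] = panamaQ7Y$  (last char: '$')
Last column: YQa7mnpaa$
Original string S is at sorted index 9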